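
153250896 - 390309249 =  - 237058353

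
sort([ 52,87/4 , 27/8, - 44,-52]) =[-52, - 44,  27/8,87/4, 52 ]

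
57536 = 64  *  899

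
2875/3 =2875/3 = 958.33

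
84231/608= 84231/608 = 138.54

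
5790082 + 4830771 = 10620853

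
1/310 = 1/310 = 0.00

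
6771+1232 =8003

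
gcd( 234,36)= 18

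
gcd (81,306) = 9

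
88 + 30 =118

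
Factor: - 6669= -3^3*13^1*19^1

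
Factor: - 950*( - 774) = 2^2 *3^2 * 5^2*19^1 * 43^1=735300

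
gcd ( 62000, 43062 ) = 2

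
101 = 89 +12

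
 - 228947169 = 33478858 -262426027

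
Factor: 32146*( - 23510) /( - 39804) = 188938115/9951 = 3^( - 1)*5^1*31^( - 1)*107^( - 1 ) * 2351^1*16073^1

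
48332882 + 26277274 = 74610156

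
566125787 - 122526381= 443599406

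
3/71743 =3/71743 = 0.00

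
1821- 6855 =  - 5034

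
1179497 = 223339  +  956158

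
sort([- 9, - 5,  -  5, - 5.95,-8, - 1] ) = [- 9, - 8 , - 5.95 , - 5, - 5,-1] 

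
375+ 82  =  457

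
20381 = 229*89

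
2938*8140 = 23915320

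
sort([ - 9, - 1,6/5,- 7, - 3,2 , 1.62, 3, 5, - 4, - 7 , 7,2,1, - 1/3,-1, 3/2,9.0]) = [ - 9, -7  ,- 7, -4, - 3, - 1, - 1, - 1/3,1,6/5,3/2,1.62,2,2 , 3,5,7,9.0] 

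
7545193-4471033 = 3074160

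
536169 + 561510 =1097679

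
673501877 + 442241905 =1115743782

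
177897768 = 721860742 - 543962974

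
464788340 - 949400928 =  - 484612588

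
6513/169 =501/13= 38.54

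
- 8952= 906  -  9858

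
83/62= 1 + 21/62 = 1.34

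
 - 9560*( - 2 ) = 19120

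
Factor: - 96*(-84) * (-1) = -2^7*3^2*7^1=- 8064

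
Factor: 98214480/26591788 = 24553620/6647947 = 2^2 * 3^2* 5^1 * 7^1*13^1 * 1499^1 * 6647947^( - 1 ) 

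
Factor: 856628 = 2^2* 331^1*647^1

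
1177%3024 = 1177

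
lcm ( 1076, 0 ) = 0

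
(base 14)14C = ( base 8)410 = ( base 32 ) 88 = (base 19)DH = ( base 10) 264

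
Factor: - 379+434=55  =  5^1 *11^1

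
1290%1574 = 1290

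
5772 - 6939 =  - 1167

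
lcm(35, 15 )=105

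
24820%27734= 24820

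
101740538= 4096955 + 97643583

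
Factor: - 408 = - 2^3*3^1 * 17^1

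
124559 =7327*17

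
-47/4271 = -47/4271 = -0.01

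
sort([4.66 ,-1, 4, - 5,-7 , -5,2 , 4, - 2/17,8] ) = [-7, -5 , - 5, -1, - 2/17,2,4,  4,4.66, 8 ]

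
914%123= 53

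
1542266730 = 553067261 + 989199469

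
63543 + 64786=128329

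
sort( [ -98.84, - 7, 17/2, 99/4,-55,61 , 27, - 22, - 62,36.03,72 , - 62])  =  [ - 98.84, - 62, - 62, - 55, - 22, - 7,17/2,  99/4, 27,36.03,61,72]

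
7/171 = 7/171=0.04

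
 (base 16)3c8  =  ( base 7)2552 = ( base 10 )968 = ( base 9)1285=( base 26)1B6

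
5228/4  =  1307 = 1307.00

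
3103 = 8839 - 5736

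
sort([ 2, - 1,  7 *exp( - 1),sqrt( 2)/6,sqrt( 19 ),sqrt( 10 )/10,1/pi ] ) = [  -  1,sqrt ( 2)/6 , sqrt(10)/10, 1/pi , 2, 7 * exp ( - 1),sqrt( 19) ] 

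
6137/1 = 6137 = 6137.00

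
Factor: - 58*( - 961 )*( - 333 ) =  - 18560754 =- 2^1*3^2*29^1*31^2*37^1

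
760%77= 67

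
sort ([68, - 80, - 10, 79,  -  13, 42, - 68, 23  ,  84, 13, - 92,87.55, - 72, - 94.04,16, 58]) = [ - 94.04,- 92, - 80, - 72, - 68,-13, - 10, 13, 16 , 23,  42,58, 68, 79, 84, 87.55 ] 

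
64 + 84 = 148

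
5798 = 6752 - 954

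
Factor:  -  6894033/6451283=-3^1*37^( - 1) * 113^( - 1)*1543^( - 1 )*2298011^1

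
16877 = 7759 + 9118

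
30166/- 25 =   -  30166/25= -1206.64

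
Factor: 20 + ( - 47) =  - 3^3 = - 27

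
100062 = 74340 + 25722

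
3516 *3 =10548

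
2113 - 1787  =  326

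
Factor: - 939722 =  - 2^1*7^2*43^1*223^1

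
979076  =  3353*292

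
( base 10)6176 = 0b1100000100000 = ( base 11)4705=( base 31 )6D7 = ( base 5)144201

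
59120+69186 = 128306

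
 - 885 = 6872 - 7757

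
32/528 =2/33 = 0.06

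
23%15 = 8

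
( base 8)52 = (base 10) 42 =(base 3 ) 1120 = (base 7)60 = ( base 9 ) 46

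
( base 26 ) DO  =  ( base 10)362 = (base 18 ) 122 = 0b101101010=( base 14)1bc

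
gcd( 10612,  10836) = 28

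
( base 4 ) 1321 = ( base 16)79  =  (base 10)121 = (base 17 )72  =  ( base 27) 4D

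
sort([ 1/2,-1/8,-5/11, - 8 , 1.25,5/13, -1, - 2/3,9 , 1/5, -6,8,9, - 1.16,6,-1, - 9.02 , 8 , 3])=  [ - 9.02,-8, -6 , - 1.16  , - 1,  -  1, - 2/3, - 5/11,- 1/8,1/5, 5/13,1/2,1.25,3,  6,8, 8,9,9]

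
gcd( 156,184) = 4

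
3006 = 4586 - 1580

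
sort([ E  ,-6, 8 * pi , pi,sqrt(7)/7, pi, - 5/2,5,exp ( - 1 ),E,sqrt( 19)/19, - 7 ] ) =[ - 7, - 6, - 5/2,sqrt( 19)/19,exp( - 1 ),sqrt( 7 ) /7, E,E,pi, pi,5 , 8*pi]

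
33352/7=33352/7 = 4764.57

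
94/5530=47/2765 = 0.02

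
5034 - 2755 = 2279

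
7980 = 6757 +1223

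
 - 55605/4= - 55605/4 = - 13901.25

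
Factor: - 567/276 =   -  2^( - 2)*3^3*7^1*23^( - 1) = - 189/92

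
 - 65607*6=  - 393642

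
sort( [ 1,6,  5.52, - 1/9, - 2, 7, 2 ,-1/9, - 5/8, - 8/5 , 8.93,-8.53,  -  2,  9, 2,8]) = [ - 8.53,  -  2, - 2,-8/5,-5/8, - 1/9,-1/9,1,2,2,5.52, 6, 7, 8,  8.93, 9]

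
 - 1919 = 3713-5632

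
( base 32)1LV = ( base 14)8b5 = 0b11010111111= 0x6BF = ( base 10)1727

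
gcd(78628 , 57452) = 4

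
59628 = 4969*12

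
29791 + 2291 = 32082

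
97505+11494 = 108999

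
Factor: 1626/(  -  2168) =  - 2^( - 2)*3^1 =-  3/4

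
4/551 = 4/551 = 0.01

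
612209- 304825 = 307384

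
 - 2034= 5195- 7229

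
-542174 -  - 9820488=9278314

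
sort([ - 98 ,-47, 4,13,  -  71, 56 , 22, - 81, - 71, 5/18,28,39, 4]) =[ - 98, - 81,-71, - 71, - 47,5/18,4, 4, 13,22,28, 39, 56]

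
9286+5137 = 14423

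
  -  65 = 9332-9397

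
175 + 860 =1035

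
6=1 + 5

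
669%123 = 54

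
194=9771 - 9577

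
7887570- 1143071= 6744499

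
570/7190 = 57/719 = 0.08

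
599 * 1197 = 717003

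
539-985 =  - 446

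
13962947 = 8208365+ 5754582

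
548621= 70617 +478004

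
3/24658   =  3/24658 = 0.00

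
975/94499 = 975/94499 = 0.01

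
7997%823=590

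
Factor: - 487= - 487^1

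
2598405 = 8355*311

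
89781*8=718248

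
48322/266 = 24161/133 =181.66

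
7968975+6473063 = 14442038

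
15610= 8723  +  6887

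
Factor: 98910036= 2^2*3^2*61^1 *73^1  *617^1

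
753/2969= 753/2969=0.25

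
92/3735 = 92/3735 = 0.02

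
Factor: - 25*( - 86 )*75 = 161250 = 2^1*3^1 * 5^4 * 43^1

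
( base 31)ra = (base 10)847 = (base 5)11342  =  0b1101001111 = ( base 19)26b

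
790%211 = 157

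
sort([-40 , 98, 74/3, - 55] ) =[- 55,  -  40,74/3,  98 ] 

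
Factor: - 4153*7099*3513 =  - 3^1 * 31^1*229^1* 1171^1*4153^1 = - 103570782411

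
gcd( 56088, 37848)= 456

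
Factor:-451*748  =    -  2^2*11^2*17^1*41^1 = -337348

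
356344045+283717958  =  640062003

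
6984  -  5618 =1366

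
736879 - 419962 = 316917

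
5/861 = 5/861  =  0.01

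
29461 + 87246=116707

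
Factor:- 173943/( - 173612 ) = 2^(  -  2 )*3^2*7^1*11^1 * 251^1*43403^( - 1 )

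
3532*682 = 2408824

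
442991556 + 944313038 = 1387304594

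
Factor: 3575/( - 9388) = - 2^(- 2 )*  5^2*11^1 * 13^1*2347^( - 1)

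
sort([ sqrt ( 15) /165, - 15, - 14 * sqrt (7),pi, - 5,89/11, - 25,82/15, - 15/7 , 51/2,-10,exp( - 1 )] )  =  [ - 14*sqrt(7 ), - 25 , - 15, - 10, - 5,- 15/7, sqrt( 15)/165, exp(  -  1), pi, 82/15,89/11,51/2]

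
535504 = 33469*16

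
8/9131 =8/9131  =  0.00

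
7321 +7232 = 14553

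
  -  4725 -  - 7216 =2491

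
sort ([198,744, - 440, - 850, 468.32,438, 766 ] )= [-850 , - 440, 198, 438,468.32,744,766]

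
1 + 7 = 8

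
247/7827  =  247/7827 = 0.03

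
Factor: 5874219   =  3^2*13^1*50207^1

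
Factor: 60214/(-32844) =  - 11/6 = -2^ (-1)*3^( - 1)*11^1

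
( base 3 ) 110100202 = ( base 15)2a0b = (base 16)2333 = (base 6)105415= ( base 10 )9011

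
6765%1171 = 910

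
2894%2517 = 377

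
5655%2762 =131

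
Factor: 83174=2^1 * 7^1*13^1  *457^1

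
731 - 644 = 87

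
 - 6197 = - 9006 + 2809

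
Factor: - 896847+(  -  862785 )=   -  1759632 = - 2^4*3^1*7^1* 5237^1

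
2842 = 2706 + 136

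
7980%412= 152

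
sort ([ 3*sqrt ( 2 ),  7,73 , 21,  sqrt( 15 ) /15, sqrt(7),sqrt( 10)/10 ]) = [ sqrt(15)/15,sqrt( 10)/10,sqrt(7),3*sqrt( 2) , 7,21,73 ] 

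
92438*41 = 3789958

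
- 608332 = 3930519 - 4538851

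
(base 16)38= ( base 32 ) 1O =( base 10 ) 56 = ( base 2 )111000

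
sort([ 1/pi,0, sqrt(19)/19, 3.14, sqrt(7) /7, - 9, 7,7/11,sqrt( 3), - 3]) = [-9, - 3,0, sqrt ( 19) /19,1/pi,  sqrt(7 ) /7, 7/11, sqrt(3 ), 3.14 , 7] 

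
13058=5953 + 7105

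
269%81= 26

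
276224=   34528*8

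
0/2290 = 0 = 0.00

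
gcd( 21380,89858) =2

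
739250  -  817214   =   - 77964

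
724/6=120 + 2/3=120.67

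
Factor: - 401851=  - 251^1*1601^1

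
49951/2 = 49951/2 = 24975.50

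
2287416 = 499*4584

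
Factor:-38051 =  - 13^1 * 2927^1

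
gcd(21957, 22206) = 3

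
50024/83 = 602  +  58/83 = 602.70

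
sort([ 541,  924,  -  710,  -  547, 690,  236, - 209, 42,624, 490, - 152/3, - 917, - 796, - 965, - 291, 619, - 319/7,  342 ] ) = [ - 965, - 917, - 796, - 710, - 547 ,  -  291,-209, - 152/3, - 319/7,  42, 236, 342,490,541, 619, 624, 690, 924 ] 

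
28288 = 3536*8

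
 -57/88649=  - 1+88592/88649 = - 0.00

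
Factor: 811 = 811^1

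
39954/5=7990+ 4/5= 7990.80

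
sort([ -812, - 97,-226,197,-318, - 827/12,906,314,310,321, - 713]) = [-812,-713, - 318, - 226, - 97 , - 827/12, 197,310,314,321,906]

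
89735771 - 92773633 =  - 3037862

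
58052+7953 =66005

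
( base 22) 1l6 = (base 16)3B8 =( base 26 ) 1ag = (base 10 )952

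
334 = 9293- 8959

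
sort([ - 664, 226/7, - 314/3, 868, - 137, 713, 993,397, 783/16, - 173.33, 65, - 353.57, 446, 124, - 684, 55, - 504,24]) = [-684,-664, - 504,-353.57, - 173.33, - 137, - 314/3, 24,226/7, 783/16,55, 65, 124, 397, 446, 713,  868, 993 ] 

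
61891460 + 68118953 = 130010413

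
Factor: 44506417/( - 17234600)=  - 2^( - 3 )*5^( - 2)*17^( - 1 )*19^1*37^( - 1)*137^( - 1)*2342443^1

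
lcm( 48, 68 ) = 816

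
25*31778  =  794450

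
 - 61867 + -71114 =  - 132981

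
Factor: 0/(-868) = 0 = 0^1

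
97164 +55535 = 152699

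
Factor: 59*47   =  2773 =47^1*59^1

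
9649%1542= 397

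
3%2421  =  3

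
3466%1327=812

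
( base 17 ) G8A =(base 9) 6480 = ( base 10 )4770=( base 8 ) 11242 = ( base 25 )7fk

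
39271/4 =39271/4  =  9817.75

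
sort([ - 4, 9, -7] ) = [ -7, - 4,9 ] 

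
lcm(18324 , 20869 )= 751284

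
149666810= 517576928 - 367910118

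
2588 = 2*1294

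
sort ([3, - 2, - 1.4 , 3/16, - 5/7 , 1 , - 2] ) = [-2, - 2, - 1.4, - 5/7 , 3/16,1, 3 ]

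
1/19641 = 1/19641=0.00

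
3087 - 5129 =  - 2042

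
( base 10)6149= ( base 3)22102202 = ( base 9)8382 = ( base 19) h0c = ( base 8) 14005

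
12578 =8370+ 4208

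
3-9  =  -6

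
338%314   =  24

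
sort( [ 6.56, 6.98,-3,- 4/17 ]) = [ - 3, - 4/17, 6.56,  6.98]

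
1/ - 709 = - 1 + 708/709 = - 0.00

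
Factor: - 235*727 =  - 5^1*47^1 * 727^1 = - 170845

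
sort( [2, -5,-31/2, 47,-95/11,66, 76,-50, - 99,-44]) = [ - 99, - 50, -44 , - 31/2,-95/11,-5, 2,47, 66, 76 ] 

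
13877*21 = 291417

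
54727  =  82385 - 27658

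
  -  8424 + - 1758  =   - 10182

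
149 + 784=933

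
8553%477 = 444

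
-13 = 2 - 15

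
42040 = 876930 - 834890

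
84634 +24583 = 109217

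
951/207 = 4 + 41/69 = 4.59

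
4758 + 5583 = 10341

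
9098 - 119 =8979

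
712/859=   712/859 = 0.83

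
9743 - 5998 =3745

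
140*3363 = 470820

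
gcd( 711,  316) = 79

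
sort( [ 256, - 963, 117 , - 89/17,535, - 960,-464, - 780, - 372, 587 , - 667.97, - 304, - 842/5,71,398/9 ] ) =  [ - 963, - 960, - 780, - 667.97, - 464, - 372 , -304, - 842/5,- 89/17, 398/9,71, 117, 256, 535, 587] 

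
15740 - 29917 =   -  14177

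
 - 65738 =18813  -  84551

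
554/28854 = 277/14427 =0.02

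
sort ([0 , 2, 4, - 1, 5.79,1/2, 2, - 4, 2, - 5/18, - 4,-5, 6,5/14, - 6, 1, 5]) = [-6, - 5  , - 4, - 4, - 1 , - 5/18, 0, 5/14,  1/2, 1, 2,  2, 2, 4, 5, 5.79 , 6]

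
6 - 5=1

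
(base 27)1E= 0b101001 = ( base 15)2b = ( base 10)41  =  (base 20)21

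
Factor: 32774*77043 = 2525007282= 2^1*3^1*7^1 * 61^1*421^1*2341^1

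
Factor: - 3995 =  - 5^1*  17^1*47^1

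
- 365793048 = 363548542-729341590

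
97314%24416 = 24066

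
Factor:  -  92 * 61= - 2^2*23^1 * 61^1 = - 5612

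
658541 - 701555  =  - 43014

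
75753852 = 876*86477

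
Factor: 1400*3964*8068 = 2^7*5^2*7^1*991^1 *2017^1 = 44774172800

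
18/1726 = 9/863 = 0.01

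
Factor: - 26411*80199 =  - 2118135789 = -3^2*7^5*11^1*19^1*67^1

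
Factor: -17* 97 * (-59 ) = 97291 = 17^1*59^1*97^1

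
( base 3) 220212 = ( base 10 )671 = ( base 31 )lk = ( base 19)1G6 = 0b1010011111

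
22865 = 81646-58781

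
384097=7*54871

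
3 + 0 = 3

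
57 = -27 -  - 84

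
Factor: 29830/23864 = 2^ ( - 2)*5^1 = 5/4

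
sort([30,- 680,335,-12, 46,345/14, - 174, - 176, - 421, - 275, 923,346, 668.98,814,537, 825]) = [  -  680,- 421  , - 275, - 176,-174, - 12,345/14, 30,46,335, 346,537,668.98,814 , 825,923 ] 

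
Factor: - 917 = - 7^1*131^1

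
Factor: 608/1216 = 1/2 = 2^(  -  1 )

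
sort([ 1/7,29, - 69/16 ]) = [ - 69/16,1/7, 29 ] 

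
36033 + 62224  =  98257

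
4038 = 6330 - 2292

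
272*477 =129744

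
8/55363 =8/55363 = 0.00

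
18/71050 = 9/35525 = 0.00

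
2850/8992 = 1425/4496 = 0.32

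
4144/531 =7 + 427/531 = 7.80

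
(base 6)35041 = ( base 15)172d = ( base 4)1032001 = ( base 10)4993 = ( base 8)11601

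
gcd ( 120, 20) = 20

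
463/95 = 463/95=4.87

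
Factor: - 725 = -5^2 * 29^1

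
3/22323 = 1/7441 = 0.00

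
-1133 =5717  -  6850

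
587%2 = 1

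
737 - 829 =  - 92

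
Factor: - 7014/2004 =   -  7/2 = - 2^( - 1)*7^1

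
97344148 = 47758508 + 49585640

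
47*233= 10951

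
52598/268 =196 + 35/134 = 196.26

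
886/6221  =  886/6221 = 0.14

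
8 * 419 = 3352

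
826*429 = 354354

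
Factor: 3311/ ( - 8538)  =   - 2^( - 1)*3^( - 1)* 7^1*11^1 * 43^1*1423^(-1)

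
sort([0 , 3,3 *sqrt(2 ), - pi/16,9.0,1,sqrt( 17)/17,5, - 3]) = [ -3, - pi/16, 0,sqrt( 17 ) /17,1, 3,3 * sqrt( 2),5 , 9.0]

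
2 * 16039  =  32078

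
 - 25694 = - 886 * 29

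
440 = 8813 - 8373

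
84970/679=84970/679 = 125.14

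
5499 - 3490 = 2009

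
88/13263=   88/13263 = 0.01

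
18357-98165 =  - 79808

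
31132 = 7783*4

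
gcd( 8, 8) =8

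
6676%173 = 102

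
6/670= 3/335 =0.01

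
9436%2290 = 276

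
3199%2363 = 836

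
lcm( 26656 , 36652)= 293216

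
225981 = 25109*9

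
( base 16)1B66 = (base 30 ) 7no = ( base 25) b5e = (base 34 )62a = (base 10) 7014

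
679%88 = 63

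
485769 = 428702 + 57067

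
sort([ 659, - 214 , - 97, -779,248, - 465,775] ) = [  -  779, - 465 , - 214, - 97 , 248,659 , 775 ]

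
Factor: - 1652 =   -  2^2*7^1*59^1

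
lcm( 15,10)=30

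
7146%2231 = 453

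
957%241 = 234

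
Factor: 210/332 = 105/166 = 2^( - 1 )*3^1*5^1*7^1*83^ ( - 1) 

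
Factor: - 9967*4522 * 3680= - 2^6*  5^1 * 7^1*17^1 * 19^1*23^1 *9967^1 = - 165860448320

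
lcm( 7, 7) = 7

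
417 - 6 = 411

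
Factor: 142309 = 101^1*1409^1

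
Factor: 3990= 2^1*3^1 * 5^1 * 7^1 * 19^1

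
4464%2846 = 1618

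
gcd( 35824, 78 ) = 2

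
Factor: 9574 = 2^1*4787^1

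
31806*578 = 18383868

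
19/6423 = 19/6423 =0.00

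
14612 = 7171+7441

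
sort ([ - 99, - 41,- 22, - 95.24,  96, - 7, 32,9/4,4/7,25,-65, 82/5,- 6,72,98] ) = [-99, - 95.24,  -  65, - 41,-22, - 7, -6,4/7,  9/4, 82/5 , 25, 32,72,96, 98] 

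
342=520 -178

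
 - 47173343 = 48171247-95344590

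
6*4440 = 26640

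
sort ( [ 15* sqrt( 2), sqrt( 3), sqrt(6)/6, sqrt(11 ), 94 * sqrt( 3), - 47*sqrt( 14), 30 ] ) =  [- 47 * sqrt (14),sqrt( 6 ) /6,sqrt( 3),sqrt( 11 ), 15*sqrt( 2 ), 30, 94 *sqrt( 3)]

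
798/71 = 11  +  17/71 = 11.24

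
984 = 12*82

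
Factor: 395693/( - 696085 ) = - 5^( - 1)*13^( - 1 )*47^1 * 8419^1*10709^ (-1)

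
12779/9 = 12779/9  =  1419.89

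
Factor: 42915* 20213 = 867440895 = 3^1*5^1 * 17^1*29^1*41^1*2861^1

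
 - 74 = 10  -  84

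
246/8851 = 246/8851 = 0.03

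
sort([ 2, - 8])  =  [ - 8,2] 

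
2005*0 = 0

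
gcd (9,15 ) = 3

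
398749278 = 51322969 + 347426309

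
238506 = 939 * 254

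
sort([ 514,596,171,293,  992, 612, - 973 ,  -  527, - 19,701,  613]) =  [ - 973, - 527, - 19,171,293,514,596,612, 613, 701, 992]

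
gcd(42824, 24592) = 424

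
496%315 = 181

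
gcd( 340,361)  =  1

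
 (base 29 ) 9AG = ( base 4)1323003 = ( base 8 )17303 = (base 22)G5L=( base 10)7875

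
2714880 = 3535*768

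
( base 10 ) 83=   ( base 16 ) 53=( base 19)47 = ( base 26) 35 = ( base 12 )6b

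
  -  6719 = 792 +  - 7511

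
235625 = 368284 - 132659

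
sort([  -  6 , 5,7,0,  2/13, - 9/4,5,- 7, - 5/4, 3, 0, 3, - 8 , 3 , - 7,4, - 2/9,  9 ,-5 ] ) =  [ - 8, - 7, - 7, - 6,- 5, - 9/4, - 5/4,  -  2/9,0,0, 2/13, 3, 3, 3,4, 5, 5 , 7, 9]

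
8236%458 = 450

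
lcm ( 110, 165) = 330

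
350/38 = 9 + 4/19  =  9.21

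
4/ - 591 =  - 4/591 = - 0.01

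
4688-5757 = -1069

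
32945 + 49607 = 82552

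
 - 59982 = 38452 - 98434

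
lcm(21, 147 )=147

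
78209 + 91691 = 169900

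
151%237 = 151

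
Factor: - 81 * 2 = - 2^1*3^4= - 162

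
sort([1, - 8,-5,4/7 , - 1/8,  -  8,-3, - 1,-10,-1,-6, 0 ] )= [ - 10, - 8, - 8,- 6, - 5,-3, - 1,-1, - 1/8, 0, 4/7, 1]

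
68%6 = 2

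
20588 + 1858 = 22446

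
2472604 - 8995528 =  - 6522924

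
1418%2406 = 1418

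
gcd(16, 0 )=16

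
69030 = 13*5310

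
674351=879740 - 205389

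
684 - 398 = 286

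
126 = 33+93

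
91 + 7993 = 8084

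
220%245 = 220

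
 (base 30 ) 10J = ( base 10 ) 919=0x397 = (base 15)414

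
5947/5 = 1189+2/5 = 1189.40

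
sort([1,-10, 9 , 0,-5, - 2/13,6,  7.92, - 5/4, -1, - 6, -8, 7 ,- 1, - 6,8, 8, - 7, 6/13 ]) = [ - 10, - 8, - 7,- 6,-6, - 5, - 5/4, - 1, - 1 , - 2/13, 0, 6/13,1, 6, 7, 7.92, 8, 8, 9]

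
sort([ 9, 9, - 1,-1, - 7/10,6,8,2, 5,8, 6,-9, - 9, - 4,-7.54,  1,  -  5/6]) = [-9,-9,-7.54 , -4, - 1,-1, - 5/6 , - 7/10,1, 2, 5,6, 6,8, 8,9, 9 ]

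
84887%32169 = 20549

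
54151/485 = 111 + 316/485 = 111.65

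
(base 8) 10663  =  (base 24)7KJ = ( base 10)4531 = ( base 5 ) 121111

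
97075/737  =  8825/67 =131.72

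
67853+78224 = 146077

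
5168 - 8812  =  -3644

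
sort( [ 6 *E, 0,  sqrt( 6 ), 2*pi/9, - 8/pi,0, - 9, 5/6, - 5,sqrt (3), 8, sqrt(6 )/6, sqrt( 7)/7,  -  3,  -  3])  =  [ - 9,-5 , -3, - 3,  -  8/pi,0, 0,sqrt ( 7)/7,sqrt (6)/6, 2*pi/9,5/6, sqrt( 3 ), sqrt ( 6),  8,6*E]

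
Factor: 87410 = 2^1 * 5^1* 8741^1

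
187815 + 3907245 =4095060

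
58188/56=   1039 + 1/14 = 1039.07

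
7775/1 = 7775 = 7775.00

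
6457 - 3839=2618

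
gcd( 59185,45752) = 133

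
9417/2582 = 9417/2582 = 3.65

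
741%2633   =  741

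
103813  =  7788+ 96025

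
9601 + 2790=12391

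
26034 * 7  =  182238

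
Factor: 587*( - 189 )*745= - 82652535 = - 3^3*5^1*7^1*149^1*587^1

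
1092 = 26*42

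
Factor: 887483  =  887483^1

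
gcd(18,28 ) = 2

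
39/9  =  13/3 =4.33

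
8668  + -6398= 2270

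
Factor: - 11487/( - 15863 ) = 3^1 * 7^1*29^( - 1) = 21/29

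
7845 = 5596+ 2249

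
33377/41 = 33377/41= 814.07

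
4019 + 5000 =9019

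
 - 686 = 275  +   - 961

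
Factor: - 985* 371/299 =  - 365435/299=- 5^1 * 7^1*13^(-1)*23^( - 1 )*53^1*197^1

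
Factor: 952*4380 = 4169760=2^5*3^1* 5^1 * 7^1*17^1*73^1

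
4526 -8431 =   -  3905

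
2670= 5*534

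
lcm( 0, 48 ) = 0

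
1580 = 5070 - 3490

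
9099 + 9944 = 19043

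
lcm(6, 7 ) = 42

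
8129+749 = 8878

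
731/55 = 731/55 = 13.29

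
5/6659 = 5/6659=0.00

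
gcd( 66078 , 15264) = 18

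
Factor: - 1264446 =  - 2^1*3^2*199^1*353^1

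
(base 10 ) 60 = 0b111100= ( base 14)44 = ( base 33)1R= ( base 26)28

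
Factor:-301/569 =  - 7^1*43^1*569^(-1 ) 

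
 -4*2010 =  - 8040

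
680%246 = 188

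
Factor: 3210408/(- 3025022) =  - 1605204/1512511  =  -2^2 * 3^3*7^ ( - 1)*11^( - 1)*13^ (-1)*89^1 * 167^1 * 1511^( -1 )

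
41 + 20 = 61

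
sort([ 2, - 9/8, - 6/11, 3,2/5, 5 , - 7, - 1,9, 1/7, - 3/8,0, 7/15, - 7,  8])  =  [ - 7 , - 7, - 9/8, - 1,  -  6/11, - 3/8,0,1/7,2/5, 7/15, 2,3,5, 8, 9]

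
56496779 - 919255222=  - 862758443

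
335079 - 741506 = -406427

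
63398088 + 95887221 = 159285309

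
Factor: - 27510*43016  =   - 1183370160 = -2^4*3^1* 5^1*7^1*19^1*131^1*283^1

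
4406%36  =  14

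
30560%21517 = 9043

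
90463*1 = 90463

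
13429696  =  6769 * 1984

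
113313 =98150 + 15163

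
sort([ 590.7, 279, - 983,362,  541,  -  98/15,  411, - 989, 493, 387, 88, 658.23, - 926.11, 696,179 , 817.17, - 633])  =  [-989,-983, - 926.11, - 633, - 98/15,88, 179, 279, 362, 387,  411, 493,541,590.7, 658.23, 696, 817.17] 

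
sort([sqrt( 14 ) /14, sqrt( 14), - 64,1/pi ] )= [ - 64,sqrt(14)/14,1/pi,sqrt( 14 )]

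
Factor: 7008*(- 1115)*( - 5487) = 2^5*3^2*5^1*31^1*59^1 * 73^1*223^1 = 42874979040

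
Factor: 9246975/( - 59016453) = - 5^2*139^1*887^1 * 1187^(-1 )*16573^(  -  1 ) =-3082325/19672151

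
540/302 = 270/151 =1.79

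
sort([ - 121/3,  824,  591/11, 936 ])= [-121/3, 591/11,824 , 936 ]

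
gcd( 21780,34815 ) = 165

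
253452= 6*42242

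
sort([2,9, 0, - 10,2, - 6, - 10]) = [ - 10,-10, - 6, 0,  2, 2,  9 ]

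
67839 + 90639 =158478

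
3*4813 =14439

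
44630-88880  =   - 44250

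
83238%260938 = 83238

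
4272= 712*6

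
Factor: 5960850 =2^1*3^1 *5^2 * 7^2  *  811^1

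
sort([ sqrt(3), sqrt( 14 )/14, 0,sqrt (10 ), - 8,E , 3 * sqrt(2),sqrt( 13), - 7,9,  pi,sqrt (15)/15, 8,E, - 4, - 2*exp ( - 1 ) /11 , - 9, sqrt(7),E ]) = [ - 9, - 8, - 7, - 4, - 2*exp ( - 1)/11, 0,sqrt(15)/15, sqrt(14) /14, sqrt (3 ),sqrt(7), E, E,E, pi, sqrt( 10),sqrt(13 ),3 *sqrt(2) , 8, 9] 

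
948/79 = 12 = 12.00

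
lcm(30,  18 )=90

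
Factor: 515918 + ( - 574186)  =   - 2^2*7^1*2081^1=   -  58268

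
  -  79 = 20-99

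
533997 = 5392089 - 4858092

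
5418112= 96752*56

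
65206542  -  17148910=48057632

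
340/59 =340/59 = 5.76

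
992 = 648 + 344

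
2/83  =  2/83 = 0.02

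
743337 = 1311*567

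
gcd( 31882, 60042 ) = 2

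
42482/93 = 42482/93 =456.80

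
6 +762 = 768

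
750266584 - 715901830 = 34364754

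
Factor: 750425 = 5^2*13^1*2309^1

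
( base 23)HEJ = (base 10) 9334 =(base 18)1aea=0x2476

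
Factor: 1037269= 811^1*1279^1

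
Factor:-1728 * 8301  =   - 2^6* 3^4*2767^1 =- 14344128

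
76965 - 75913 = 1052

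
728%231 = 35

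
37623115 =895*42037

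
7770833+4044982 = 11815815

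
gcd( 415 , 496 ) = 1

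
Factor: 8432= 2^4*17^1*31^1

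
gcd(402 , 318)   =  6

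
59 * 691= 40769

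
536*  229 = 122744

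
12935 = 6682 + 6253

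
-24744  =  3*( - 8248 )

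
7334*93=682062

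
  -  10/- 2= 5/1 = 5.00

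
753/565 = 753/565 = 1.33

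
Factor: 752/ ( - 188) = -4 = -2^2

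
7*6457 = 45199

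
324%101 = 21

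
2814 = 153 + 2661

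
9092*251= 2282092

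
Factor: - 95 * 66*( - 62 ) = 388740 = 2^2 * 3^1  *  5^1  *  11^1*19^1  *31^1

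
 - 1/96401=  - 1 + 96400/96401 = - 0.00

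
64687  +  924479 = 989166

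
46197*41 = 1894077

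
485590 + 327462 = 813052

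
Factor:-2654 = -2^1*1327^1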